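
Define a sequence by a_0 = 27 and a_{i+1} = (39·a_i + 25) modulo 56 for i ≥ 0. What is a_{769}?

Computing terms: a_0 = 27, a_1 = 14, a_2 = 11, a_3 = 6, a_4 = 35, a_5 = 46, a_6 = 27.
The sequence repeats with period 6.
So a_{769} = a_{0 + ((769-0) mod 6)} = a_1 = 14.

14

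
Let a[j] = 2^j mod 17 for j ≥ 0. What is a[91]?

We have a[0] = 1,  a[1] = 2,  a[2] = 4,  a[3] = 8,  a[4] = 16,  a[5] = 15,  a[6] = 13,  a[7] = 9,  a[8] = 1.
The sequence repeats with period 8.
So a[91] = a[0 + ((91-0) mod 8)] = a[3] = 8.

8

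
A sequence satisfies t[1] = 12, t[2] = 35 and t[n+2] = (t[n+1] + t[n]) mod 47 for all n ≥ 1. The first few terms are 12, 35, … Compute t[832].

23

Computing terms: t[1] = 12; t[2] = 35; t[3] = 0; t[4] = 35; t[5] = 35; t[6] = 23; t[7] = 11; t[8] = 34; t[9] = 45; t[10] = 32; t[11] = 30; t[12] = 15; t[13] = 45; t[14] = 13; t[15] = 11; t[16] = 24; t[17] = 35; t[18] = 12; t[19] = 0; t[20] = 12; t[21] = 12; t[22] = 24; t[23] = 36; t[24] = 13; t[25] = 2; t[26] = 15; t[27] = 17; t[28] = 32; t[29] = 2; t[30] = 34; t[31] = 36; t[32] = 23; t[33] = 12; t[34] = 35.
Since (t[33], t[34]) = (t[1], t[2]) = (12, 35) (two consecutive terms determine the rest), the sequence is periodic with period 32.
So t[832] = t[1 + ((832-1) mod 32)] = t[32] = 23.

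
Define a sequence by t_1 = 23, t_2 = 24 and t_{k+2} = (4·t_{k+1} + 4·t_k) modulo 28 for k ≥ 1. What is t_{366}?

4

t_1 = 23,  t_2 = 24,  t_3 = 20,  t_4 = 8,  t_5 = 0,  t_6 = 4,  t_7 = 16,  t_8 = 24,  t_9 = 20.
Since (t_8, t_9) = (t_2, t_3) = (24, 20) (two consecutive terms determine the rest), the sequence is eventually periodic: after a pre-period of length 1 it cycles with period 6.
For k ≥ 2, t_k depends only on (k - 2) mod 6. (366 - 2) mod 6 = 4, so t_{366} = t_6 = 4.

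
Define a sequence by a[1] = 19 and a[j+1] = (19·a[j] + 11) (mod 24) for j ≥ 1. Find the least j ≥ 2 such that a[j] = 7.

7

We have a[1] = 19, a[2] = 12, a[3] = 23, a[4] = 16, a[5] = 3, a[6] = 20, a[7] = 7, a[8] = 0, a[9] = 11, a[10] = 4, a[11] = 15, a[12] = 8, a[13] = 19.
Since a[13] = a[1] = 19, the sequence is periodic with period 12.
The value 7 first appears (with j ≥ 2) at a[7].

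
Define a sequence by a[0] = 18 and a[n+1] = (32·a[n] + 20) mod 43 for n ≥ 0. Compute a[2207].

32

a[0] = 18,  a[1] = 37,  a[2] = 0,  a[3] = 20,  a[4] = 15,  a[5] = 27,  a[6] = 24,  a[7] = 14,  a[8] = 38,  a[9] = 32,  a[10] = 12,  a[11] = 17,  a[12] = 5,  a[13] = 8,  a[14] = 18.
The sequence repeats with period 14.
(2207 - 0) mod 14 = 9, so a[2207] = a[9] = 32.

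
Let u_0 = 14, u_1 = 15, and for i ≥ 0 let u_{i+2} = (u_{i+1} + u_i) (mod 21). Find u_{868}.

We have u_0 = 14; u_1 = 15; u_2 = 8; u_3 = 2; u_4 = 10; u_5 = 12; u_6 = 1; u_7 = 13; u_8 = 14; u_9 = 6; u_{10} = 20; u_{11} = 5; u_{12} = 4; u_{13} = 9; u_{14} = 13; u_{15} = 1; u_{16} = 14; u_{17} = 15.
The sequence repeats with period 16.
So u_{868} = u_{0 + ((868-0) mod 16)} = u_4 = 10.

10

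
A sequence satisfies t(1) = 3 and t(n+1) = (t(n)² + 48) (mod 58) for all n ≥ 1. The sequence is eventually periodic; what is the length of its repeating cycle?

We have t(1) = 3,  t(2) = 57,  t(3) = 49,  t(4) = 13,  t(5) = 43,  t(6) = 41,  t(7) = 47,  t(8) = 53,  t(9) = 15,  t(10) = 41.
Since t(10) = t(6) = 41, the sequence is eventually periodic: after a pre-period of length 5 it cycles with period 4.

4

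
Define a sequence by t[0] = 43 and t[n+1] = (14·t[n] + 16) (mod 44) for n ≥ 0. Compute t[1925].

32

t[0] = 43,  t[1] = 2,  t[2] = 0,  t[3] = 16,  t[4] = 20,  t[5] = 32,  t[6] = 24,  t[7] = 0.
Since t[7] = t[2] = 0, the sequence is eventually periodic: after a pre-period of length 2 it cycles with period 5.
For n ≥ 2, t[n] depends only on (n - 2) mod 5. (1925 - 2) mod 5 = 3, so t[1925] = t[5] = 32.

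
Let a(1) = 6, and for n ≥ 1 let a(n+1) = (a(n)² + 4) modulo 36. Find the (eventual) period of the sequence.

We have a(1) = 6; a(2) = 4; a(3) = 20; a(4) = 8; a(5) = 32; a(6) = 20.
Since a(6) = a(3) = 20, the sequence is eventually periodic: after a pre-period of length 2 it cycles with period 3.

3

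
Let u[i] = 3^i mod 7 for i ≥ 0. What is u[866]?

2

Listing terms: u[0] = 1; u[1] = 3; u[2] = 2; u[3] = 6; u[4] = 4; u[5] = 5; u[6] = 1.
Since u[6] = u[0] = 1, the sequence is periodic with period 6.
So u[866] = u[0 + ((866-0) mod 6)] = u[2] = 2.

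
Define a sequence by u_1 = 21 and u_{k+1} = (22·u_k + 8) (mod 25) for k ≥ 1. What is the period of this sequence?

20

We have u_1 = 21, u_2 = 20, u_3 = 23, u_4 = 14, u_5 = 16, u_6 = 10, u_7 = 3, u_8 = 24, u_9 = 11, u_{10} = 0, u_{11} = 8, u_{12} = 9, u_{13} = 6, u_{14} = 15, u_{15} = 13, u_{16} = 19, u_{17} = 1, u_{18} = 5, u_{19} = 18, u_{20} = 4, u_{21} = 21.
The sequence repeats with period 20.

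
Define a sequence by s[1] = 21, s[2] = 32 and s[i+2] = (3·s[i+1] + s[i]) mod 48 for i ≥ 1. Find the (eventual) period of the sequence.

24

s[1] = 21; s[2] = 32; s[3] = 21; s[4] = 47; s[5] = 18; s[6] = 5; s[7] = 33; s[8] = 8; s[9] = 9; s[10] = 35; s[11] = 18; s[12] = 41; s[13] = 45; s[14] = 32; s[15] = 45; s[16] = 23; s[17] = 18; s[18] = 29; s[19] = 9; s[20] = 8; s[21] = 33; s[22] = 11; s[23] = 18; s[24] = 17; s[25] = 21; s[26] = 32.
Since (s[25], s[26]) = (s[1], s[2]) = (21, 32) (two consecutive terms determine the rest), the sequence is periodic with period 24.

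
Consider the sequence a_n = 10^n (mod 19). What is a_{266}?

We have a_1 = 10,  a_2 = 5,  a_3 = 12,  a_4 = 6,  a_5 = 3,  a_6 = 11,  a_7 = 15,  a_8 = 17,  a_9 = 18,  a_{10} = 9,  a_{11} = 14,  a_{12} = 7,  a_{13} = 13,  a_{14} = 16,  a_{15} = 8,  a_{16} = 4,  a_{17} = 2,  a_{18} = 1,  a_{19} = 10.
Since a_{19} = a_1 = 10, the sequence is periodic with period 18.
So a_{266} = a_{1 + ((266-1) mod 18)} = a_{14} = 16.

16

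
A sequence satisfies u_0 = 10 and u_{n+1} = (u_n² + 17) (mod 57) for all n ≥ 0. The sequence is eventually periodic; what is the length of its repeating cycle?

6

We have u_0 = 10,  u_1 = 3,  u_2 = 26,  u_3 = 9,  u_4 = 41,  u_5 = 45,  u_6 = 47,  u_7 = 3.
Since u_7 = u_1 = 3, the sequence is eventually periodic: after a pre-period of length 1 it cycles with period 6.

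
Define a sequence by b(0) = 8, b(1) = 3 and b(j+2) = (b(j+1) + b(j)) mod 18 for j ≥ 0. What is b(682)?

5

Computing terms: b(0) = 8; b(1) = 3; b(2) = 11; b(3) = 14; b(4) = 7; b(5) = 3; b(6) = 10; b(7) = 13; b(8) = 5; b(9) = 0; b(10) = 5; b(11) = 5; b(12) = 10; b(13) = 15; b(14) = 7; b(15) = 4; b(16) = 11; b(17) = 15; b(18) = 8; b(19) = 5; b(20) = 13; b(21) = 0; b(22) = 13; b(23) = 13; b(24) = 8; b(25) = 3.
Since (b(24), b(25)) = (b(0), b(1)) = (8, 3) (two consecutive terms determine the rest), the sequence is periodic with period 24.
(682 - 0) mod 24 = 10, so b(682) = b(10) = 5.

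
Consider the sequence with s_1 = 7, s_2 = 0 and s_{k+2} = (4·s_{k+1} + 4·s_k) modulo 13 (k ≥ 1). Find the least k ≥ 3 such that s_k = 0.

s_1 = 7; s_2 = 0; s_3 = 2; s_4 = 8; s_5 = 1; s_6 = 10; s_7 = 5; s_8 = 8; s_9 = 0; s_{10} = 6; s_{11} = 11; s_{12} = 3; s_{13} = 4; s_{14} = 2; s_{15} = 11; s_{16} = 0; s_{17} = 5; s_{18} = 7; s_{19} = 9; s_{20} = 12; s_{21} = 6; s_{22} = 7; s_{23} = 0.
The sequence repeats with period 21.
The value 0 first appears (with k ≥ 3) at s_9.

9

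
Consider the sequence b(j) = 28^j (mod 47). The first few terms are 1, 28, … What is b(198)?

Computing terms: b(0) = 1,  b(1) = 28,  b(2) = 32,  b(3) = 3,  b(4) = 37,  b(5) = 2,  b(6) = 9,  b(7) = 17,  b(8) = 6,  b(9) = 27,  b(10) = 4,  b(11) = 18,  b(12) = 34,  b(13) = 12,  b(14) = 7,  b(15) = 8,  b(16) = 36,  b(17) = 21,  b(18) = 24,  b(19) = 14,  b(20) = 16,  b(21) = 25,  b(22) = 42,  b(23) = 1.
The sequence repeats with period 23.
So b(198) = b(0 + ((198-0) mod 23)) = b(14) = 7.

7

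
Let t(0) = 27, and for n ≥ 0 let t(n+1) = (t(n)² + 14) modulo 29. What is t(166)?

18

Listing terms: t(0) = 27, t(1) = 18, t(2) = 19, t(3) = 27.
The sequence repeats with period 3.
(166 - 0) mod 3 = 1, so t(166) = t(1) = 18.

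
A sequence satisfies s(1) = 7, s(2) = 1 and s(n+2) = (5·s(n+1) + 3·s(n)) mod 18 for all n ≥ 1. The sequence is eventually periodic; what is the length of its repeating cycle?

Computing terms: s(1) = 7, s(2) = 1, s(3) = 8, s(4) = 7, s(5) = 5, s(6) = 10, s(7) = 11, s(8) = 13, s(9) = 8, s(10) = 7.
Since (s(9), s(10)) = (s(3), s(4)) = (8, 7) (two consecutive terms determine the rest), the sequence is eventually periodic: after a pre-period of length 2 it cycles with period 6.

6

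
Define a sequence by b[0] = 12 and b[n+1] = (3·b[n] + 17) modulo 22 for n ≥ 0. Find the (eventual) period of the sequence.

10

Listing terms: b[0] = 12, b[1] = 9, b[2] = 0, b[3] = 17, b[4] = 2, b[5] = 1, b[6] = 20, b[7] = 11, b[8] = 6, b[9] = 13, b[10] = 12.
The sequence repeats with period 10.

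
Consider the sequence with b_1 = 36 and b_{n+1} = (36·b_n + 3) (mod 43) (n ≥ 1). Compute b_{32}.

We have b_1 = 36; b_2 = 9; b_3 = 26; b_4 = 36.
Since b_4 = b_1 = 36, the sequence is periodic with period 3.
(32 - 1) mod 3 = 1, so b_{32} = b_2 = 9.

9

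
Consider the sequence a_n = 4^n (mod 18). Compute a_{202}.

a_1 = 4, a_2 = 16, a_3 = 10, a_4 = 4.
The sequence repeats with period 3.
(202 - 1) mod 3 = 0, so a_{202} = a_1 = 4.

4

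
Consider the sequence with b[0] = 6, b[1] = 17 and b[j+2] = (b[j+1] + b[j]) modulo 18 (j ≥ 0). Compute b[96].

Computing terms: b[0] = 6, b[1] = 17, b[2] = 5, b[3] = 4, b[4] = 9, b[5] = 13, b[6] = 4, b[7] = 17, b[8] = 3, b[9] = 2, b[10] = 5, b[11] = 7, b[12] = 12, b[13] = 1, b[14] = 13, b[15] = 14, b[16] = 9, b[17] = 5, b[18] = 14, b[19] = 1, b[20] = 15, b[21] = 16, b[22] = 13, b[23] = 11, b[24] = 6, b[25] = 17.
The sequence repeats with period 24.
So b[96] = b[0 + ((96-0) mod 24)] = b[0] = 6.

6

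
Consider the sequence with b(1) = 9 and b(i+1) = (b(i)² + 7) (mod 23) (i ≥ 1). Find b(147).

2

We have b(1) = 9; b(2) = 19; b(3) = 0; b(4) = 7; b(5) = 10; b(6) = 15; b(7) = 2; b(8) = 11; b(9) = 13; b(10) = 15.
Since b(10) = b(6) = 15, the sequence is eventually periodic: after a pre-period of length 5 it cycles with period 4.
For i ≥ 6, b(i) depends only on (i - 6) mod 4. (147 - 6) mod 4 = 1, so b(147) = b(7) = 2.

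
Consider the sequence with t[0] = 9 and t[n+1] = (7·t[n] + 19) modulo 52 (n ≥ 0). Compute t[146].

We have t[0] = 9; t[1] = 30; t[2] = 21; t[3] = 10; t[4] = 37; t[5] = 18; t[6] = 41; t[7] = 46; t[8] = 29; t[9] = 14; t[10] = 13; t[11] = 6; t[12] = 9.
The sequence repeats with period 12.
So t[146] = t[0 + ((146-0) mod 12)] = t[2] = 21.

21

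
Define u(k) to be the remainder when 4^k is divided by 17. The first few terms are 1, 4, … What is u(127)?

Listing terms: u(0) = 1,  u(1) = 4,  u(2) = 16,  u(3) = 13,  u(4) = 1.
Since u(4) = u(0) = 1, the sequence is periodic with period 4.
So u(127) = u(0 + ((127-0) mod 4)) = u(3) = 13.

13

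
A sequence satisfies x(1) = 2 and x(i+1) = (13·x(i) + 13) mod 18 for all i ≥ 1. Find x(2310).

Computing terms: x(1) = 2, x(2) = 3, x(3) = 16, x(4) = 5, x(5) = 6, x(6) = 1, x(7) = 8, x(8) = 9, x(9) = 4, x(10) = 11, x(11) = 12, x(12) = 7, x(13) = 14, x(14) = 15, x(15) = 10, x(16) = 17, x(17) = 0, x(18) = 13, x(19) = 2.
Since x(19) = x(1) = 2, the sequence is periodic with period 18.
So x(2310) = x(1 + ((2310-1) mod 18)) = x(6) = 1.

1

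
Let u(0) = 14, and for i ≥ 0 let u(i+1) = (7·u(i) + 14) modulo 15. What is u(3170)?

Listing terms: u(0) = 14,  u(1) = 7,  u(2) = 3,  u(3) = 5,  u(4) = 4,  u(5) = 12,  u(6) = 8,  u(7) = 10,  u(8) = 9,  u(9) = 2,  u(10) = 13,  u(11) = 0,  u(12) = 14.
Since u(12) = u(0) = 14, the sequence is periodic with period 12.
(3170 - 0) mod 12 = 2, so u(3170) = u(2) = 3.

3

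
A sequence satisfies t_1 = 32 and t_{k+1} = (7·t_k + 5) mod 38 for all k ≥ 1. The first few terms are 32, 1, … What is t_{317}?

20

We have t_1 = 32; t_2 = 1; t_3 = 12; t_4 = 13; t_5 = 20; t_6 = 31; t_7 = 32.
The sequence repeats with period 6.
So t_{317} = t_{1 + ((317-1) mod 6)} = t_5 = 20.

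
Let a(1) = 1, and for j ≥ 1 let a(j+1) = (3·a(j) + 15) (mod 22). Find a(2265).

21

a(1) = 1, a(2) = 18, a(3) = 3, a(4) = 2, a(5) = 21, a(6) = 12, a(7) = 7, a(8) = 14, a(9) = 13, a(10) = 10, a(11) = 1.
The sequence repeats with period 10.
So a(2265) = a(1 + ((2265-1) mod 10)) = a(5) = 21.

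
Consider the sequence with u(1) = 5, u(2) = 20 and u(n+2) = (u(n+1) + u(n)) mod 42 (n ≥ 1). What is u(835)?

u(1) = 5; u(2) = 20; u(3) = 25; u(4) = 3; u(5) = 28; u(6) = 31; u(7) = 17; u(8) = 6; u(9) = 23; u(10) = 29; u(11) = 10; u(12) = 39; u(13) = 7; u(14) = 4; u(15) = 11; u(16) = 15; u(17) = 26; u(18) = 41; u(19) = 25; u(20) = 24; u(21) = 7; u(22) = 31; u(23) = 38; u(24) = 27; u(25) = 23; u(26) = 8; u(27) = 31; u(28) = 39; u(29) = 28; u(30) = 25; u(31) = 11; u(32) = 36; u(33) = 5; u(34) = 41; u(35) = 4; u(36) = 3; u(37) = 7; u(38) = 10; u(39) = 17; u(40) = 27; u(41) = 2; u(42) = 29; u(43) = 31; u(44) = 18; u(45) = 7; u(46) = 25; u(47) = 32; u(48) = 15; u(49) = 5; u(50) = 20.
Since (u(49), u(50)) = (u(1), u(2)) = (5, 20) (two consecutive terms determine the rest), the sequence is periodic with period 48.
So u(835) = u(1 + ((835-1) mod 48)) = u(19) = 25.

25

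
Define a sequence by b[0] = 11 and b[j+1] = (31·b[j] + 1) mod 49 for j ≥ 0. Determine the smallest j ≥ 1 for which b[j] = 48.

Listing terms: b[0] = 11, b[1] = 48, b[2] = 19, b[3] = 2, b[4] = 14, b[5] = 43, b[6] = 11.
Since b[6] = b[0] = 11, the sequence is periodic with period 6.
The value 48 first appears (with j ≥ 1) at b[1].

1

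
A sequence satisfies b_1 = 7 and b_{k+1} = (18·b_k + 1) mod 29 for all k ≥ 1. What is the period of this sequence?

Listing terms: b_1 = 7,  b_2 = 11,  b_3 = 25,  b_4 = 16,  b_5 = 28,  b_6 = 12,  b_7 = 14,  b_8 = 21,  b_9 = 2,  b_{10} = 8,  b_{11} = 0,  b_{12} = 1,  b_{13} = 19,  b_{14} = 24,  b_{15} = 27,  b_{16} = 23,  b_{17} = 9,  b_{18} = 18,  b_{19} = 6,  b_{20} = 22,  b_{21} = 20,  b_{22} = 13,  b_{23} = 3,  b_{24} = 26,  b_{25} = 5,  b_{26} = 4,  b_{27} = 15,  b_{28} = 10,  b_{29} = 7.
Since b_{29} = b_1 = 7, the sequence is periodic with period 28.

28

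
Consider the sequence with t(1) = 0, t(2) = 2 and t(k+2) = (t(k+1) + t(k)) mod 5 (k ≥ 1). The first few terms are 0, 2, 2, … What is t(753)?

Listing terms: t(1) = 0, t(2) = 2, t(3) = 2, t(4) = 4, t(5) = 1, t(6) = 0, t(7) = 1, t(8) = 1, t(9) = 2, t(10) = 3, t(11) = 0, t(12) = 3, t(13) = 3, t(14) = 1, t(15) = 4, t(16) = 0, t(17) = 4, t(18) = 4, t(19) = 3, t(20) = 2, t(21) = 0, t(22) = 2.
Since (t(21), t(22)) = (t(1), t(2)) = (0, 2) (two consecutive terms determine the rest), the sequence is periodic with period 20.
So t(753) = t(1 + ((753-1) mod 20)) = t(13) = 3.

3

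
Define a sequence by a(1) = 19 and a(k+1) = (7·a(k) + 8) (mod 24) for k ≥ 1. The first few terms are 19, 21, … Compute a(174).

5

Listing terms: a(1) = 19,  a(2) = 21,  a(3) = 11,  a(4) = 13,  a(5) = 3,  a(6) = 5,  a(7) = 19.
Since a(7) = a(1) = 19, the sequence is periodic with period 6.
So a(174) = a(1 + ((174-1) mod 6)) = a(6) = 5.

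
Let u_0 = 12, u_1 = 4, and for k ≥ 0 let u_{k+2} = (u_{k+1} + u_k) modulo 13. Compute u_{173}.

4

Computing terms: u_0 = 12, u_1 = 4, u_2 = 3, u_3 = 7, u_4 = 10, u_5 = 4, u_6 = 1, u_7 = 5, u_8 = 6, u_9 = 11, u_{10} = 4, u_{11} = 2, u_{12} = 6, u_{13} = 8, u_{14} = 1, u_{15} = 9, u_{16} = 10, u_{17} = 6, u_{18} = 3, u_{19} = 9, u_{20} = 12, u_{21} = 8, u_{22} = 7, u_{23} = 2, u_{24} = 9, u_{25} = 11, u_{26} = 7, u_{27} = 5, u_{28} = 12, u_{29} = 4.
The sequence repeats with period 28.
So u_{173} = u_{0 + ((173-0) mod 28)} = u_5 = 4.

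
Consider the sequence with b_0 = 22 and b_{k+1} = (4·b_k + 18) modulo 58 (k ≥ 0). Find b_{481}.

14

b_0 = 22, b_1 = 48, b_2 = 36, b_3 = 46, b_4 = 28, b_5 = 14, b_6 = 16, b_7 = 24, b_8 = 56, b_9 = 10, b_{10} = 0, b_{11} = 18, b_{12} = 32, b_{13} = 30, b_{14} = 22.
The sequence repeats with period 14.
(481 - 0) mod 14 = 5, so b_{481} = b_5 = 14.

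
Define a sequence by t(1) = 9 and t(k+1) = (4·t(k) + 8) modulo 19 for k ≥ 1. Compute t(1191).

Listing terms: t(1) = 9; t(2) = 6; t(3) = 13; t(4) = 3; t(5) = 1; t(6) = 12; t(7) = 18; t(8) = 4; t(9) = 5; t(10) = 9.
The sequence repeats with period 9.
(1191 - 1) mod 9 = 2, so t(1191) = t(3) = 13.

13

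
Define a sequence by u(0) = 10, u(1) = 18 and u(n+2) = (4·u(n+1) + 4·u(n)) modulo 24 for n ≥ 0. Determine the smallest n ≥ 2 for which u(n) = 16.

Computing terms: u(0) = 10,  u(1) = 18,  u(2) = 16,  u(3) = 16,  u(4) = 8,  u(5) = 0,  u(6) = 8,  u(7) = 8,  u(8) = 16,  u(9) = 0,  u(10) = 16,  u(11) = 16.
Since (u(10), u(11)) = (u(2), u(3)) = (16, 16) (two consecutive terms determine the rest), the sequence is eventually periodic: after a pre-period of length 2 it cycles with period 8.
The value 16 first appears (with n ≥ 2) at u(2).

2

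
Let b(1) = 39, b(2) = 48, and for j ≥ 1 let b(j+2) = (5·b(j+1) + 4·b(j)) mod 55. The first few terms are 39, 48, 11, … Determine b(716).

Computing terms: b(1) = 39,  b(2) = 48,  b(3) = 11,  b(4) = 27,  b(5) = 14,  b(6) = 13,  b(7) = 11,  b(8) = 52,  b(9) = 29,  b(10) = 23,  b(11) = 11,  b(12) = 37,  b(13) = 9,  b(14) = 28,  b(15) = 11,  b(16) = 2,  b(17) = 54,  b(18) = 3,  b(19) = 11,  b(20) = 12,  b(21) = 49,  b(22) = 18,  b(23) = 11,  b(24) = 17,  b(25) = 19,  b(26) = 53,  b(27) = 11,  b(28) = 47,  b(29) = 4,  b(30) = 43,  b(31) = 11,  b(32) = 7,  b(33) = 24,  b(34) = 38,  b(35) = 11,  b(36) = 42,  b(37) = 34,  b(38) = 8,  b(39) = 11,  b(40) = 32,  b(41) = 39,  b(42) = 48.
Since (b(41), b(42)) = (b(1), b(2)) = (39, 48) (two consecutive terms determine the rest), the sequence is periodic with period 40.
So b(716) = b(1 + ((716-1) mod 40)) = b(36) = 42.

42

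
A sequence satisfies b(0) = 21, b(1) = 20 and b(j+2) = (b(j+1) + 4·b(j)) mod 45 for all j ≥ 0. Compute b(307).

10

Listing terms: b(0) = 21,  b(1) = 20,  b(2) = 14,  b(3) = 4,  b(4) = 15,  b(5) = 31,  b(6) = 1,  b(7) = 35,  b(8) = 39,  b(9) = 44,  b(10) = 20,  b(11) = 16,  b(12) = 6,  b(13) = 25,  b(14) = 4,  b(15) = 14,  b(16) = 30,  b(17) = 41,  b(18) = 26,  b(19) = 10,  b(20) = 24,  b(21) = 19,  b(22) = 25,  b(23) = 11,  b(24) = 21,  b(25) = 20.
Since (b(24), b(25)) = (b(0), b(1)) = (21, 20) (two consecutive terms determine the rest), the sequence is periodic with period 24.
So b(307) = b(0 + ((307-0) mod 24)) = b(19) = 10.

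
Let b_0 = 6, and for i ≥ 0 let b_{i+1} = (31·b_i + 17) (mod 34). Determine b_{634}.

14

We have b_0 = 6; b_1 = 33; b_2 = 20; b_3 = 25; b_4 = 10; b_5 = 21; b_6 = 22; b_7 = 19; b_8 = 28; b_9 = 1; b_{10} = 14; b_{11} = 9; b_{12} = 24; b_{13} = 13; b_{14} = 12; b_{15} = 15; b_{16} = 6.
Since b_{16} = b_0 = 6, the sequence is periodic with period 16.
(634 - 0) mod 16 = 10, so b_{634} = b_{10} = 14.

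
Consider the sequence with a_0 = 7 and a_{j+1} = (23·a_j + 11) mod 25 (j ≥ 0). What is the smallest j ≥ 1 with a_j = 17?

Computing terms: a_0 = 7, a_1 = 22, a_2 = 17, a_3 = 2, a_4 = 7.
The sequence repeats with period 4.
The value 17 first appears (with j ≥ 1) at a_2.

2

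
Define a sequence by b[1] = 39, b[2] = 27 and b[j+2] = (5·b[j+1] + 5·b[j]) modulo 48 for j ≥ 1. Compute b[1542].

Computing terms: b[1] = 39,  b[2] = 27,  b[3] = 42,  b[4] = 9,  b[5] = 15,  b[6] = 24,  b[7] = 3,  b[8] = 39,  b[9] = 18,  b[10] = 45,  b[11] = 27,  b[12] = 24,  b[13] = 15,  b[14] = 3,  b[15] = 42,  b[16] = 33,  b[17] = 39,  b[18] = 24,  b[19] = 27,  b[20] = 15,  b[21] = 18,  b[22] = 21,  b[23] = 3,  b[24] = 24,  b[25] = 39,  b[26] = 27.
The sequence repeats with period 24.
So b[1542] = b[1 + ((1542-1) mod 24)] = b[6] = 24.

24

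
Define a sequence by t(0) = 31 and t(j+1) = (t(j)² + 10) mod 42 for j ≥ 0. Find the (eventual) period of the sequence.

3

We have t(0) = 31, t(1) = 5, t(2) = 35, t(3) = 17, t(4) = 5.
Since t(4) = t(1) = 5, the sequence is eventually periodic: after a pre-period of length 1 it cycles with period 3.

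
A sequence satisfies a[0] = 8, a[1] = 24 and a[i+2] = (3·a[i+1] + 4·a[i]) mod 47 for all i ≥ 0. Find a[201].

2

Listing terms: a[0] = 8, a[1] = 24, a[2] = 10, a[3] = 32, a[4] = 42, a[5] = 19, a[6] = 37, a[7] = 46, a[8] = 4, a[9] = 8, a[10] = 40, a[11] = 11, a[12] = 5, a[13] = 12, a[14] = 9, a[15] = 28, a[16] = 26, a[17] = 2, a[18] = 16, a[19] = 9, a[20] = 44, a[21] = 27, a[22] = 22, a[23] = 33, a[24] = 46, a[25] = 35, a[26] = 7, a[27] = 20, a[28] = 41, a[29] = 15, a[30] = 21, a[31] = 29, a[32] = 30, a[33] = 18, a[34] = 33, a[35] = 30, a[36] = 34, a[37] = 34, a[38] = 3, a[39] = 4, a[40] = 24, a[41] = 41, a[42] = 31, a[43] = 22, a[44] = 2, a[45] = 0, a[46] = 8, a[47] = 24.
Since (a[46], a[47]) = (a[0], a[1]) = (8, 24) (two consecutive terms determine the rest), the sequence is periodic with period 46.
So a[201] = a[0 + ((201-0) mod 46)] = a[17] = 2.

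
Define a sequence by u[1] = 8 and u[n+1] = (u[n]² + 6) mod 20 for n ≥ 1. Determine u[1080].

6

Listing terms: u[1] = 8; u[2] = 10; u[3] = 6; u[4] = 2; u[5] = 10.
Since u[5] = u[2] = 10, the sequence is eventually periodic: after a pre-period of length 1 it cycles with period 3.
For n ≥ 2, u[n] depends only on (n - 2) mod 3. (1080 - 2) mod 3 = 1, so u[1080] = u[3] = 6.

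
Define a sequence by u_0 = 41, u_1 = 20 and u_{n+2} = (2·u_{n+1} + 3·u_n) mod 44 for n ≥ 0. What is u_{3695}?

6

Listing terms: u_0 = 41,  u_1 = 20,  u_2 = 31,  u_3 = 34,  u_4 = 29,  u_5 = 28,  u_6 = 11,  u_7 = 18,  u_8 = 25,  u_9 = 16,  u_{10} = 19,  u_{11} = 42,  u_{12} = 9,  u_{13} = 12,  u_{14} = 7,  u_{15} = 6,  u_{16} = 33,  u_{17} = 40,  u_{18} = 3,  u_{19} = 38,  u_{20} = 41,  u_{21} = 20.
The sequence repeats with period 20.
So u_{3695} = u_{0 + ((3695-0) mod 20)} = u_{15} = 6.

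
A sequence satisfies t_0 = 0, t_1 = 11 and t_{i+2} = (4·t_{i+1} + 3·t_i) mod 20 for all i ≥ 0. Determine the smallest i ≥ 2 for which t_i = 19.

5

t_0 = 0; t_1 = 11; t_2 = 4; t_3 = 9; t_4 = 8; t_5 = 19; t_6 = 0; t_7 = 17; t_8 = 8; t_9 = 3; t_{10} = 16; t_{11} = 13; t_{12} = 0; t_{13} = 19; t_{14} = 16; t_{15} = 1; t_{16} = 12; t_{17} = 11; t_{18} = 0; t_{19} = 13; t_{20} = 12; t_{21} = 7; t_{22} = 4; t_{23} = 17; t_{24} = 0; t_{25} = 11.
The sequence repeats with period 24.
The value 19 first appears (with i ≥ 2) at t_5.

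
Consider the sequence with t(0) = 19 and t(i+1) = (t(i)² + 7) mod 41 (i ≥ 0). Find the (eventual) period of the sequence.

5

Listing terms: t(0) = 19; t(1) = 40; t(2) = 8; t(3) = 30; t(4) = 5; t(5) = 32; t(6) = 6; t(7) = 2; t(8) = 11; t(9) = 5.
Since t(9) = t(4) = 5, the sequence is eventually periodic: after a pre-period of length 4 it cycles with period 5.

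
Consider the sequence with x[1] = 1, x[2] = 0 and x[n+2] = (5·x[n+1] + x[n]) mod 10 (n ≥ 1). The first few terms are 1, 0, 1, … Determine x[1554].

We have x[1] = 1,  x[2] = 0,  x[3] = 1,  x[4] = 5,  x[5] = 6,  x[6] = 5,  x[7] = 1,  x[8] = 0.
Since (x[7], x[8]) = (x[1], x[2]) = (1, 0) (two consecutive terms determine the rest), the sequence is periodic with period 6.
So x[1554] = x[1 + ((1554-1) mod 6)] = x[6] = 5.

5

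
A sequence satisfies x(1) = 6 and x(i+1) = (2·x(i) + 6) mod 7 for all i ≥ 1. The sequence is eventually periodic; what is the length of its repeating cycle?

Listing terms: x(1) = 6, x(2) = 4, x(3) = 0, x(4) = 6.
Since x(4) = x(1) = 6, the sequence is periodic with period 3.

3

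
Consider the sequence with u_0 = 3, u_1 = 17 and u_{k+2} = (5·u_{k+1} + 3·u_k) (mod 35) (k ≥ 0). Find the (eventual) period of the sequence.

8

Computing terms: u_0 = 3,  u_1 = 17,  u_2 = 24,  u_3 = 31,  u_4 = 17,  u_5 = 3,  u_6 = 31,  u_7 = 24,  u_8 = 3,  u_9 = 17.
The sequence repeats with period 8.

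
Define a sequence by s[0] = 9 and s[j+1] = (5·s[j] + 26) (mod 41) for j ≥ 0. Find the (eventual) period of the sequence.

20

We have s[0] = 9,  s[1] = 30,  s[2] = 12,  s[3] = 4,  s[4] = 5,  s[5] = 10,  s[6] = 35,  s[7] = 37,  s[8] = 6,  s[9] = 15,  s[10] = 19,  s[11] = 39,  s[12] = 16,  s[13] = 24,  s[14] = 23,  s[15] = 18,  s[16] = 34,  s[17] = 32,  s[18] = 22,  s[19] = 13,  s[20] = 9.
Since s[20] = s[0] = 9, the sequence is periodic with period 20.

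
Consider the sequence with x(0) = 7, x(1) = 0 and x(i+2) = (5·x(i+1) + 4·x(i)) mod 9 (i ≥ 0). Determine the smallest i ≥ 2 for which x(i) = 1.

We have x(0) = 7,  x(1) = 0,  x(2) = 1,  x(3) = 5,  x(4) = 2,  x(5) = 3,  x(6) = 5,  x(7) = 1,  x(8) = 7,  x(9) = 3,  x(10) = 7,  x(11) = 2,  x(12) = 2,  x(13) = 0,  x(14) = 8,  x(15) = 4,  x(16) = 7,  x(17) = 6,  x(18) = 4,  x(19) = 8,  x(20) = 2,  x(21) = 6,  x(22) = 2,  x(23) = 7,  x(24) = 7,  x(25) = 0.
The sequence repeats with period 24.
The value 1 first appears (with i ≥ 2) at x(2).

2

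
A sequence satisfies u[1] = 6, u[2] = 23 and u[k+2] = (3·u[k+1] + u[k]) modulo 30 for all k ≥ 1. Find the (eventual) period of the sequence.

u[1] = 6,  u[2] = 23,  u[3] = 15,  u[4] = 8,  u[5] = 9,  u[6] = 5,  u[7] = 24,  u[8] = 17,  u[9] = 15,  u[10] = 2,  u[11] = 21,  u[12] = 5,  u[13] = 6,  u[14] = 23.
Since (u[13], u[14]) = (u[1], u[2]) = (6, 23) (two consecutive terms determine the rest), the sequence is periodic with period 12.

12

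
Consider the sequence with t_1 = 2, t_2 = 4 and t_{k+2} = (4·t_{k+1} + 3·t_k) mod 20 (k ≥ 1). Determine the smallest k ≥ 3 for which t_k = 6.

5

t_1 = 2, t_2 = 4, t_3 = 2, t_4 = 0, t_5 = 6, t_6 = 4, t_7 = 14, t_8 = 8, t_9 = 14, t_{10} = 0, t_{11} = 2, t_{12} = 8, t_{13} = 18, t_{14} = 16, t_{15} = 18, t_{16} = 0, t_{17} = 14, t_{18} = 16, t_{19} = 6, t_{20} = 12, t_{21} = 6, t_{22} = 0, t_{23} = 18, t_{24} = 12, t_{25} = 2, t_{26} = 4.
The sequence repeats with period 24.
The value 6 first appears (with k ≥ 3) at t_5.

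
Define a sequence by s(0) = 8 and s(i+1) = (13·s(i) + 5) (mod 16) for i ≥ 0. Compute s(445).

We have s(0) = 8, s(1) = 13, s(2) = 14, s(3) = 11, s(4) = 4, s(5) = 9, s(6) = 10, s(7) = 7, s(8) = 0, s(9) = 5, s(10) = 6, s(11) = 3, s(12) = 12, s(13) = 1, s(14) = 2, s(15) = 15, s(16) = 8.
Since s(16) = s(0) = 8, the sequence is periodic with period 16.
(445 - 0) mod 16 = 13, so s(445) = s(13) = 1.

1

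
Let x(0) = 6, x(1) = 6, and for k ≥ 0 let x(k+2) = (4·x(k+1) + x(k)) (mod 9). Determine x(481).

6

Listing terms: x(0) = 6, x(1) = 6, x(2) = 3, x(3) = 0, x(4) = 3, x(5) = 3, x(6) = 6, x(7) = 0, x(8) = 6, x(9) = 6.
The sequence repeats with period 8.
So x(481) = x(0 + ((481-0) mod 8)) = x(1) = 6.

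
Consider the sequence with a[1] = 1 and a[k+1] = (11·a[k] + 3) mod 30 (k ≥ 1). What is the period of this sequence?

10

We have a[1] = 1; a[2] = 14; a[3] = 7; a[4] = 20; a[5] = 13; a[6] = 26; a[7] = 19; a[8] = 2; a[9] = 25; a[10] = 8; a[11] = 1.
Since a[11] = a[1] = 1, the sequence is periodic with period 10.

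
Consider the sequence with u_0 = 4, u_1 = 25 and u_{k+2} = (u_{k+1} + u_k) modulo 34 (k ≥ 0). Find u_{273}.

u_0 = 4,  u_1 = 25,  u_2 = 29,  u_3 = 20,  u_4 = 15,  u_5 = 1,  u_6 = 16,  u_7 = 17,  u_8 = 33,  u_9 = 16,  u_{10} = 15,  u_{11} = 31,  u_{12} = 12,  u_{13} = 9,  u_{14} = 21,  u_{15} = 30,  u_{16} = 17,  u_{17} = 13,  u_{18} = 30,  u_{19} = 9,  u_{20} = 5,  u_{21} = 14,  u_{22} = 19,  u_{23} = 33,  u_{24} = 18,  u_{25} = 17,  u_{26} = 1,  u_{27} = 18,  u_{28} = 19,  u_{29} = 3,  u_{30} = 22,  u_{31} = 25,  u_{32} = 13,  u_{33} = 4,  u_{34} = 17,  u_{35} = 21,  u_{36} = 4,  u_{37} = 25.
The sequence repeats with period 36.
(273 - 0) mod 36 = 21, so u_{273} = u_{21} = 14.

14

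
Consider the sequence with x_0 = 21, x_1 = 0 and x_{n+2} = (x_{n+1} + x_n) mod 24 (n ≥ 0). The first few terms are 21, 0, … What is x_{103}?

Computing terms: x_0 = 21,  x_1 = 0,  x_2 = 21,  x_3 = 21,  x_4 = 18,  x_5 = 15,  x_6 = 9,  x_7 = 0,  x_8 = 9,  x_9 = 9,  x_{10} = 18,  x_{11} = 3,  x_{12} = 21,  x_{13} = 0.
Since (x_{12}, x_{13}) = (x_0, x_1) = (21, 0) (two consecutive terms determine the rest), the sequence is periodic with period 12.
(103 - 0) mod 12 = 7, so x_{103} = x_7 = 0.

0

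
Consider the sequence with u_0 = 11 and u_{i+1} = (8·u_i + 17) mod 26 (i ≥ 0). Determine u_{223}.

9

u_0 = 11,  u_1 = 1,  u_2 = 25,  u_3 = 9,  u_4 = 11.
Since u_4 = u_0 = 11, the sequence is periodic with period 4.
(223 - 0) mod 4 = 3, so u_{223} = u_3 = 9.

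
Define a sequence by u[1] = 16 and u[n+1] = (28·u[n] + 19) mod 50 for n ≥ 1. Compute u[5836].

19

u[1] = 16,  u[2] = 17,  u[3] = 45,  u[4] = 29,  u[5] = 31,  u[6] = 37,  u[7] = 5,  u[8] = 9,  u[9] = 21,  u[10] = 7,  u[11] = 15,  u[12] = 39,  u[13] = 11,  u[14] = 27,  u[15] = 25,  u[16] = 19,  u[17] = 1,  u[18] = 47,  u[19] = 35,  u[20] = 49,  u[21] = 41,  u[22] = 17.
Since u[22] = u[2] = 17, the sequence is eventually periodic: after a pre-period of length 1 it cycles with period 20.
For n ≥ 2, u[n] depends only on (n - 2) mod 20. (5836 - 2) mod 20 = 14, so u[5836] = u[16] = 19.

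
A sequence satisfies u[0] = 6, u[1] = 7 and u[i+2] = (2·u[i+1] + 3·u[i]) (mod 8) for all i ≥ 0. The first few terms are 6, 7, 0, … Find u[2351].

1

We have u[0] = 6, u[1] = 7, u[2] = 0, u[3] = 5, u[4] = 2, u[5] = 3, u[6] = 4, u[7] = 1, u[8] = 6, u[9] = 7.
The sequence repeats with period 8.
(2351 - 0) mod 8 = 7, so u[2351] = u[7] = 1.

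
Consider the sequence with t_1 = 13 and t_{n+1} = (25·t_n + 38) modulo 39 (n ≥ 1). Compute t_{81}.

26

t_1 = 13,  t_2 = 12,  t_3 = 26,  t_4 = 25,  t_5 = 0,  t_6 = 38,  t_7 = 13.
Since t_7 = t_1 = 13, the sequence is periodic with period 6.
So t_{81} = t_{1 + ((81-1) mod 6)} = t_3 = 26.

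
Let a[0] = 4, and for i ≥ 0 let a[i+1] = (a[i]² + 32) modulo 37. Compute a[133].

Computing terms: a[0] = 4; a[1] = 11; a[2] = 5; a[3] = 20; a[4] = 25; a[5] = 28; a[6] = 2; a[7] = 36; a[8] = 33; a[9] = 11.
Since a[9] = a[1] = 11, the sequence is eventually periodic: after a pre-period of length 1 it cycles with period 8.
For i ≥ 1, a[i] depends only on (i - 1) mod 8. (133 - 1) mod 8 = 4, so a[133] = a[5] = 28.

28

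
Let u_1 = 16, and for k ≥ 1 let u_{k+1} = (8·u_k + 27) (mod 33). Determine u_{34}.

32

u_1 = 16, u_2 = 23, u_3 = 13, u_4 = 32, u_5 = 19, u_6 = 14, u_7 = 7, u_8 = 17, u_9 = 31, u_{10} = 11, u_{11} = 16.
The sequence repeats with period 10.
(34 - 1) mod 10 = 3, so u_{34} = u_4 = 32.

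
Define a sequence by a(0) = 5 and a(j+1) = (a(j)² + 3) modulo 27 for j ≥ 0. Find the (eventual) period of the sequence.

Listing terms: a(0) = 5,  a(1) = 1,  a(2) = 4,  a(3) = 19,  a(4) = 13,  a(5) = 10,  a(6) = 22,  a(7) = 1.
Since a(7) = a(1) = 1, the sequence is eventually periodic: after a pre-period of length 1 it cycles with period 6.

6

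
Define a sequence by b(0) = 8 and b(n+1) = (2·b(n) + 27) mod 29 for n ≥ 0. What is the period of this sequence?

28

b(0) = 8; b(1) = 14; b(2) = 26; b(3) = 21; b(4) = 11; b(5) = 20; b(6) = 9; b(7) = 16; b(8) = 1; b(9) = 0; b(10) = 27; b(11) = 23; b(12) = 15; b(13) = 28; b(14) = 25; b(15) = 19; b(16) = 7; b(17) = 12; b(18) = 22; b(19) = 13; b(20) = 24; b(21) = 17; b(22) = 3; b(23) = 4; b(24) = 6; b(25) = 10; b(26) = 18; b(27) = 5; b(28) = 8.
Since b(28) = b(0) = 8, the sequence is periodic with period 28.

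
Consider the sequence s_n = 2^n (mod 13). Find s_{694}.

We have s_1 = 2, s_2 = 4, s_3 = 8, s_4 = 3, s_5 = 6, s_6 = 12, s_7 = 11, s_8 = 9, s_9 = 5, s_{10} = 10, s_{11} = 7, s_{12} = 1, s_{13} = 2.
The sequence repeats with period 12.
(694 - 1) mod 12 = 9, so s_{694} = s_{10} = 10.

10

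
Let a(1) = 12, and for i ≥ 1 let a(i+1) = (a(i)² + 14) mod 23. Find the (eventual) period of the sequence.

a(1) = 12; a(2) = 20; a(3) = 0; a(4) = 14; a(5) = 3; a(6) = 0.
Since a(6) = a(3) = 0, the sequence is eventually periodic: after a pre-period of length 2 it cycles with period 3.

3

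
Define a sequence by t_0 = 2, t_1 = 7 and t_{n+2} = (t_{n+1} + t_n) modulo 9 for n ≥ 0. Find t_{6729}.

Computing terms: t_0 = 2,  t_1 = 7,  t_2 = 0,  t_3 = 7,  t_4 = 7,  t_5 = 5,  t_6 = 3,  t_7 = 8,  t_8 = 2,  t_9 = 1,  t_{10} = 3,  t_{11} = 4,  t_{12} = 7,  t_{13} = 2,  t_{14} = 0,  t_{15} = 2,  t_{16} = 2,  t_{17} = 4,  t_{18} = 6,  t_{19} = 1,  t_{20} = 7,  t_{21} = 8,  t_{22} = 6,  t_{23} = 5,  t_{24} = 2,  t_{25} = 7.
Since (t_{24}, t_{25}) = (t_0, t_1) = (2, 7) (two consecutive terms determine the rest), the sequence is periodic with period 24.
So t_{6729} = t_{0 + ((6729-0) mod 24)} = t_9 = 1.

1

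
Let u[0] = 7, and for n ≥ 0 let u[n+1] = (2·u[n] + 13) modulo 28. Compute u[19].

u[0] = 7; u[1] = 27; u[2] = 11; u[3] = 7.
Since u[3] = u[0] = 7, the sequence is periodic with period 3.
So u[19] = u[0 + ((19-0) mod 3)] = u[1] = 27.

27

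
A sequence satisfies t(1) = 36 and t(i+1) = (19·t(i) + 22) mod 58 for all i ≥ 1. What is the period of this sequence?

28

t(1) = 36,  t(2) = 10,  t(3) = 38,  t(4) = 48,  t(5) = 6,  t(6) = 20,  t(7) = 54,  t(8) = 4,  t(9) = 40,  t(10) = 28,  t(11) = 32,  t(12) = 50,  t(13) = 44,  t(14) = 46,  t(15) = 26,  t(16) = 52,  t(17) = 24,  t(18) = 14,  t(19) = 56,  t(20) = 42,  t(21) = 8,  t(22) = 0,  t(23) = 22,  t(24) = 34,  t(25) = 30,  t(26) = 12,  t(27) = 18,  t(28) = 16,  t(29) = 36.
The sequence repeats with period 28.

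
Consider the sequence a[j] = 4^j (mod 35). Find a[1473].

Computing terms: a[0] = 1; a[1] = 4; a[2] = 16; a[3] = 29; a[4] = 11; a[5] = 9; a[6] = 1.
Since a[6] = a[0] = 1, the sequence is periodic with period 6.
(1473 - 0) mod 6 = 3, so a[1473] = a[3] = 29.

29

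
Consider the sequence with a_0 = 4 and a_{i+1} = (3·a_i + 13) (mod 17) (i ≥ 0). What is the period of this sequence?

16

Listing terms: a_0 = 4, a_1 = 8, a_2 = 3, a_3 = 5, a_4 = 11, a_5 = 12, a_6 = 15, a_7 = 7, a_8 = 0, a_9 = 13, a_{10} = 1, a_{11} = 16, a_{12} = 10, a_{13} = 9, a_{14} = 6, a_{15} = 14, a_{16} = 4.
The sequence repeats with period 16.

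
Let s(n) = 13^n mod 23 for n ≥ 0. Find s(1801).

We have s(0) = 1; s(1) = 13; s(2) = 8; s(3) = 12; s(4) = 18; s(5) = 4; s(6) = 6; s(7) = 9; s(8) = 2; s(9) = 3; s(10) = 16; s(11) = 1.
The sequence repeats with period 11.
So s(1801) = s(0 + ((1801-0) mod 11)) = s(8) = 2.

2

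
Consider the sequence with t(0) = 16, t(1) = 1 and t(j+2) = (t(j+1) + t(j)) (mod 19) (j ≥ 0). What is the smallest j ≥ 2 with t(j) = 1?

8

Computing terms: t(0) = 16,  t(1) = 1,  t(2) = 17,  t(3) = 18,  t(4) = 16,  t(5) = 15,  t(6) = 12,  t(7) = 8,  t(8) = 1,  t(9) = 9,  t(10) = 10,  t(11) = 0,  t(12) = 10,  t(13) = 10,  t(14) = 1,  t(15) = 11,  t(16) = 12,  t(17) = 4,  t(18) = 16,  t(19) = 1.
The sequence repeats with period 18.
The value 1 first appears (with j ≥ 2) at t(8).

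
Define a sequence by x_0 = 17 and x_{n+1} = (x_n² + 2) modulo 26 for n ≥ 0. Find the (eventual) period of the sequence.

4

We have x_0 = 17,  x_1 = 5,  x_2 = 1,  x_3 = 3,  x_4 = 11,  x_5 = 19,  x_6 = 25,  x_7 = 3.
Since x_7 = x_3 = 3, the sequence is eventually periodic: after a pre-period of length 3 it cycles with period 4.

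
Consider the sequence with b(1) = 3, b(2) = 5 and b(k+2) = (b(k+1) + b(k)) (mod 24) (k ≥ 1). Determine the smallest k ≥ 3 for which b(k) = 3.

13

We have b(1) = 3; b(2) = 5; b(3) = 8; b(4) = 13; b(5) = 21; b(6) = 10; b(7) = 7; b(8) = 17; b(9) = 0; b(10) = 17; b(11) = 17; b(12) = 10; b(13) = 3; b(14) = 13; b(15) = 16; b(16) = 5; b(17) = 21; b(18) = 2; b(19) = 23; b(20) = 1; b(21) = 0; b(22) = 1; b(23) = 1; b(24) = 2; b(25) = 3; b(26) = 5.
Since (b(25), b(26)) = (b(1), b(2)) = (3, 5) (two consecutive terms determine the rest), the sequence is periodic with period 24.
The value 3 first appears (with k ≥ 3) at b(13).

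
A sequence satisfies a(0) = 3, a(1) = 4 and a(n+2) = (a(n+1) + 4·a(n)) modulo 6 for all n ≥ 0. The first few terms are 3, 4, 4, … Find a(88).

a(0) = 3, a(1) = 4, a(2) = 4, a(3) = 2, a(4) = 0, a(5) = 2, a(6) = 2, a(7) = 4, a(8) = 0, a(9) = 4, a(10) = 4.
Since (a(9), a(10)) = (a(1), a(2)) = (4, 4) (two consecutive terms determine the rest), the sequence is eventually periodic: after a pre-period of length 1 it cycles with period 8.
For n ≥ 1, a(n) depends only on (n - 1) mod 8. (88 - 1) mod 8 = 7, so a(88) = a(8) = 0.

0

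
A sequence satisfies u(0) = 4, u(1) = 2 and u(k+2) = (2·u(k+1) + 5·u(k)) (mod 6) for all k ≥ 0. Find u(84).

4

We have u(0) = 4, u(1) = 2, u(2) = 0, u(3) = 4, u(4) = 2.
Since (u(3), u(4)) = (u(0), u(1)) = (4, 2) (two consecutive terms determine the rest), the sequence is periodic with period 3.
So u(84) = u(0 + ((84-0) mod 3)) = u(0) = 4.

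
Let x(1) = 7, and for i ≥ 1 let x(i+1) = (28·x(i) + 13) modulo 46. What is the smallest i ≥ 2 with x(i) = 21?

12

Listing terms: x(1) = 7,  x(2) = 25,  x(3) = 23,  x(4) = 13,  x(5) = 9,  x(6) = 35,  x(7) = 27,  x(8) = 33,  x(9) = 17,  x(10) = 29,  x(11) = 43,  x(12) = 21,  x(13) = 3,  x(14) = 5,  x(15) = 15,  x(16) = 19,  x(17) = 39,  x(18) = 1,  x(19) = 41,  x(20) = 11,  x(21) = 45,  x(22) = 31,  x(23) = 7.
The sequence repeats with period 22.
The value 21 first appears (with i ≥ 2) at x(12).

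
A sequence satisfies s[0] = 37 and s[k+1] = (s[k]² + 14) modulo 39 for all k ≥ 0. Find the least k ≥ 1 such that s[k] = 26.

2

We have s[0] = 37,  s[1] = 18,  s[2] = 26,  s[3] = 27,  s[4] = 2,  s[5] = 18.
Since s[5] = s[1] = 18, the sequence is eventually periodic: after a pre-period of length 1 it cycles with period 4.
The value 26 first appears (with k ≥ 1) at s[2].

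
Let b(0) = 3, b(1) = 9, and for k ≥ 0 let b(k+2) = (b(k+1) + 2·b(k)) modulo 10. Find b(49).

Listing terms: b(0) = 3; b(1) = 9; b(2) = 5; b(3) = 3; b(4) = 3; b(5) = 9.
Since (b(4), b(5)) = (b(0), b(1)) = (3, 9) (two consecutive terms determine the rest), the sequence is periodic with period 4.
So b(49) = b(0 + ((49-0) mod 4)) = b(1) = 9.

9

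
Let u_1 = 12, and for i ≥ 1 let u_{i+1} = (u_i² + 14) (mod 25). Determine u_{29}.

We have u_1 = 12,  u_2 = 8,  u_3 = 3,  u_4 = 23,  u_5 = 18,  u_6 = 13,  u_7 = 8.
Since u_7 = u_2 = 8, the sequence is eventually periodic: after a pre-period of length 1 it cycles with period 5.
For i ≥ 2, u_i depends only on (i - 2) mod 5. (29 - 2) mod 5 = 2, so u_{29} = u_4 = 23.

23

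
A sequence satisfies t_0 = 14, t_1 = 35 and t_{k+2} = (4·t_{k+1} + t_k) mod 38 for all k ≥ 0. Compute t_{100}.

Computing terms: t_0 = 14,  t_1 = 35,  t_2 = 2,  t_3 = 5,  t_4 = 22,  t_5 = 17,  t_6 = 14,  t_7 = 35.
The sequence repeats with period 6.
(100 - 0) mod 6 = 4, so t_{100} = t_4 = 22.

22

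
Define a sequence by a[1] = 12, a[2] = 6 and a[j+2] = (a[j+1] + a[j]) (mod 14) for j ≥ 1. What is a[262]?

Computing terms: a[1] = 12,  a[2] = 6,  a[3] = 4,  a[4] = 10,  a[5] = 0,  a[6] = 10,  a[7] = 10,  a[8] = 6,  a[9] = 2,  a[10] = 8,  a[11] = 10,  a[12] = 4,  a[13] = 0,  a[14] = 4,  a[15] = 4,  a[16] = 8,  a[17] = 12,  a[18] = 6.
The sequence repeats with period 16.
(262 - 1) mod 16 = 5, so a[262] = a[6] = 10.

10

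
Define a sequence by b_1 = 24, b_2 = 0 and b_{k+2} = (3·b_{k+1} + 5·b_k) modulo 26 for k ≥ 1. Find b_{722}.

0

Listing terms: b_1 = 24,  b_2 = 0,  b_3 = 16,  b_4 = 22,  b_5 = 16,  b_6 = 2,  b_7 = 8,  b_8 = 8,  b_9 = 12,  b_{10} = 24,  b_{11} = 2,  b_{12} = 22,  b_{13} = 24,  b_{14} = 0.
The sequence repeats with period 12.
So b_{722} = b_{1 + ((722-1) mod 12)} = b_2 = 0.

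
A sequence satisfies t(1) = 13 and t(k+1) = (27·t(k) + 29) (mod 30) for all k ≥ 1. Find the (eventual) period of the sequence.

We have t(1) = 13; t(2) = 20; t(3) = 29; t(4) = 2; t(5) = 23; t(6) = 20.
Since t(6) = t(2) = 20, the sequence is eventually periodic: after a pre-period of length 1 it cycles with period 4.

4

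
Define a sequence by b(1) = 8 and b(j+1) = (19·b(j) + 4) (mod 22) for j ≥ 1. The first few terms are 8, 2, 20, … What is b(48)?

Listing terms: b(1) = 8; b(2) = 2; b(3) = 20; b(4) = 10; b(5) = 18; b(6) = 16; b(7) = 0; b(8) = 4; b(9) = 14; b(10) = 6; b(11) = 8.
The sequence repeats with period 10.
So b(48) = b(1 + ((48-1) mod 10)) = b(8) = 4.

4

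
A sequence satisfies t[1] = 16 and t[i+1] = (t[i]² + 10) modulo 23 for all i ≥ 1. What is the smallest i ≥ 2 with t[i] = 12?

4

Listing terms: t[1] = 16; t[2] = 13; t[3] = 18; t[4] = 12; t[5] = 16.
Since t[5] = t[1] = 16, the sequence is periodic with period 4.
The value 12 first appears (with i ≥ 2) at t[4].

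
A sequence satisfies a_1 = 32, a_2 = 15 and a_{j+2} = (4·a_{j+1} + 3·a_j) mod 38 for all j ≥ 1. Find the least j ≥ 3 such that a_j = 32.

19

Listing terms: a_1 = 32,  a_2 = 15,  a_3 = 4,  a_4 = 23,  a_5 = 28,  a_6 = 29,  a_7 = 10,  a_8 = 13,  a_9 = 6,  a_{10} = 25,  a_{11} = 4,  a_{12} = 15,  a_{13} = 34,  a_{14} = 29,  a_{15} = 28,  a_{16} = 9,  a_{17} = 6,  a_{18} = 13,  a_{19} = 32,  a_{20} = 15.
Since (a_{19}, a_{20}) = (a_1, a_2) = (32, 15) (two consecutive terms determine the rest), the sequence is periodic with period 18.
The value 32 next appears (with j ≥ 3) at a_{19}.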